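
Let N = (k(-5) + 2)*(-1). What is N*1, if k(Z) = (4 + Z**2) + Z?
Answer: -26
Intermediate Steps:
k(Z) = 4 + Z + Z**2
N = -26 (N = ((4 - 5 + (-5)**2) + 2)*(-1) = ((4 - 5 + 25) + 2)*(-1) = (24 + 2)*(-1) = 26*(-1) = -26)
N*1 = -26*1 = -26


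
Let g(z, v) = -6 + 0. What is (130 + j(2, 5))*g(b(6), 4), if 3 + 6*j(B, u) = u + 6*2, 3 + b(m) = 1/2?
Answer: -794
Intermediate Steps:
b(m) = -5/2 (b(m) = -3 + 1/2 = -3 + ½ = -5/2)
g(z, v) = -6
j(B, u) = 3/2 + u/6 (j(B, u) = -½ + (u + 6*2)/6 = -½ + (u + 12)/6 = -½ + (12 + u)/6 = -½ + (2 + u/6) = 3/2 + u/6)
(130 + j(2, 5))*g(b(6), 4) = (130 + (3/2 + (⅙)*5))*(-6) = (130 + (3/2 + ⅚))*(-6) = (130 + 7/3)*(-6) = (397/3)*(-6) = -794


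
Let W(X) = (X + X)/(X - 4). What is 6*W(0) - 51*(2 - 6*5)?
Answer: 1428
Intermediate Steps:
W(X) = 2*X/(-4 + X) (W(X) = (2*X)/(-4 + X) = 2*X/(-4 + X))
6*W(0) - 51*(2 - 6*5) = 6*(2*0/(-4 + 0)) - 51*(2 - 6*5) = 6*(2*0/(-4)) - 51*(2 - 30) = 6*(2*0*(-¼)) - 51*(-28) = 6*0 + 1428 = 0 + 1428 = 1428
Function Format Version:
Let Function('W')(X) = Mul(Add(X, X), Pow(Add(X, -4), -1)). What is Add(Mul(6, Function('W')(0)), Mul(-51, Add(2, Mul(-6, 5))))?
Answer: 1428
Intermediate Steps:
Function('W')(X) = Mul(2, X, Pow(Add(-4, X), -1)) (Function('W')(X) = Mul(Mul(2, X), Pow(Add(-4, X), -1)) = Mul(2, X, Pow(Add(-4, X), -1)))
Add(Mul(6, Function('W')(0)), Mul(-51, Add(2, Mul(-6, 5)))) = Add(Mul(6, Mul(2, 0, Pow(Add(-4, 0), -1))), Mul(-51, Add(2, Mul(-6, 5)))) = Add(Mul(6, Mul(2, 0, Pow(-4, -1))), Mul(-51, Add(2, -30))) = Add(Mul(6, Mul(2, 0, Rational(-1, 4))), Mul(-51, -28)) = Add(Mul(6, 0), 1428) = Add(0, 1428) = 1428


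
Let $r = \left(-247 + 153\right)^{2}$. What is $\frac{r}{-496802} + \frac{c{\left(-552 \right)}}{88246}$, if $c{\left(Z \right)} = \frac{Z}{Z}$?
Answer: $- \frac{389622427}{21920394646} \approx -0.017774$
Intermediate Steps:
$c{\left(Z \right)} = 1$
$r = 8836$ ($r = \left(-94\right)^{2} = 8836$)
$\frac{r}{-496802} + \frac{c{\left(-552 \right)}}{88246} = \frac{8836}{-496802} + 1 \cdot \frac{1}{88246} = 8836 \left(- \frac{1}{496802}\right) + 1 \cdot \frac{1}{88246} = - \frac{4418}{248401} + \frac{1}{88246} = - \frac{389622427}{21920394646}$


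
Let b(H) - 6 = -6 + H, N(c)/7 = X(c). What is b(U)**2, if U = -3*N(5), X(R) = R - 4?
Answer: 441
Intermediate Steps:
X(R) = -4 + R
N(c) = -28 + 7*c (N(c) = 7*(-4 + c) = -28 + 7*c)
U = -21 (U = -3*(-28 + 7*5) = -3*(-28 + 35) = -3*7 = -21)
b(H) = H (b(H) = 6 + (-6 + H) = H)
b(U)**2 = (-21)**2 = 441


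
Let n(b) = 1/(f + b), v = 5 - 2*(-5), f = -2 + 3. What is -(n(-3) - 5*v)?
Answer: 151/2 ≈ 75.500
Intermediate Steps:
f = 1
v = 15 (v = 5 + 10 = 15)
n(b) = 1/(1 + b)
-(n(-3) - 5*v) = -(1/(1 - 3) - 5*15) = -(1/(-2) - 75) = -(-½ - 75) = -1*(-151/2) = 151/2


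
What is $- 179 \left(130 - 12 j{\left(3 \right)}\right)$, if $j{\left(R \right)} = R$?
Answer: $-16826$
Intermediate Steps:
$- 179 \left(130 - 12 j{\left(3 \right)}\right) = - 179 \left(130 - 36\right) = \left(-179\right) 94 = -16826$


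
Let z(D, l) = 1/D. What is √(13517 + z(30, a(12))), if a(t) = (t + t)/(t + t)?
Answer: √12165330/30 ≈ 116.26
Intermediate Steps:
a(t) = 1 (a(t) = (2*t)/((2*t)) = (2*t)*(1/(2*t)) = 1)
√(13517 + z(30, a(12))) = √(13517 + 1/30) = √(405511/30) = √12165330/30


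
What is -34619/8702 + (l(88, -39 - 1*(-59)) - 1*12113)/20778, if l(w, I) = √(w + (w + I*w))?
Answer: -68694835/15067513 ≈ -4.5591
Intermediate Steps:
l(w, I) = √(2*w + I*w)
-34619/8702 + (l(88, -39 - 1*(-59)) - 1*12113)/20778 = -34619/8702 + (√(88*(2 + (-39 - 1*(-59)))) - 1*12113)/20778 = -34619*1/8702 + (√(88*(2 + (-39 + 59))) - 12113)*(1/20778) = -34619/8702 + (√(88*(2 + 20)) - 12113)*(1/20778) = -34619/8702 + (√(88*22) - 12113)*(1/20778) = -34619/8702 + (√1936 - 12113)*(1/20778) = -34619/8702 + (44 - 12113)*(1/20778) = -34619/8702 - 12069*1/20778 = -34619/8702 - 4023/6926 = -68694835/15067513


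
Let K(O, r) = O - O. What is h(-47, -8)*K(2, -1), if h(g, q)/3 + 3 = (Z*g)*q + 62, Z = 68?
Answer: 0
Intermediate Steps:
K(O, r) = 0
h(g, q) = 177 + 204*g*q (h(g, q) = -9 + 3*((68*g)*q + 62) = -9 + 3*(68*g*q + 62) = -9 + 3*(62 + 68*g*q) = -9 + (186 + 204*g*q) = 177 + 204*g*q)
h(-47, -8)*K(2, -1) = (177 + 204*(-47)*(-8))*0 = (177 + 76704)*0 = 76881*0 = 0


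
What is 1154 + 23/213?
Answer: 245825/213 ≈ 1154.1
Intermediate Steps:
1154 + 23/213 = 245825/213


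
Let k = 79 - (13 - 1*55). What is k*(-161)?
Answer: -19481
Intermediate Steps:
k = 121 (k = 79 - (13 - 55) = 79 - 1*(-42) = 79 + 42 = 121)
k*(-161) = 121*(-161) = -19481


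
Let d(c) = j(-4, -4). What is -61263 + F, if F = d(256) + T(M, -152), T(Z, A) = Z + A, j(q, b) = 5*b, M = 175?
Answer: -61260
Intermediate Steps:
d(c) = -20 (d(c) = 5*(-4) = -20)
T(Z, A) = A + Z
F = 3 (F = -20 + (-152 + 175) = -20 + 23 = 3)
-61263 + F = -61263 + 3 = -61260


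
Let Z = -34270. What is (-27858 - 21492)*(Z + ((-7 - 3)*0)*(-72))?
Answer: 1691224500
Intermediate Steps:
(-27858 - 21492)*(Z + ((-7 - 3)*0)*(-72)) = (-27858 - 21492)*(-34270 + ((-7 - 3)*0)*(-72)) = -49350*(-34270 - 10*0*(-72)) = -49350*(-34270 + 0*(-72)) = -49350*(-34270 + 0) = -49350*(-34270) = 1691224500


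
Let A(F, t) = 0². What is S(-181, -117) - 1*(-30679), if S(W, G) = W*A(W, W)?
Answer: 30679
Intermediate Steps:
A(F, t) = 0
S(W, G) = 0 (S(W, G) = W*0 = 0)
S(-181, -117) - 1*(-30679) = 0 - 1*(-30679) = 0 + 30679 = 30679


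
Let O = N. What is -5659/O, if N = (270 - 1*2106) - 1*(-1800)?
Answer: 5659/36 ≈ 157.19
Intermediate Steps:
N = -36 (N = (270 - 2106) + 1800 = -1836 + 1800 = -36)
O = -36
-5659/O = -5659/(-36) = -5659*(-1/36) = 5659/36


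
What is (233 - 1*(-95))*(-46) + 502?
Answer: -14586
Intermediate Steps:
(233 - 1*(-95))*(-46) + 502 = (233 + 95)*(-46) + 502 = 328*(-46) + 502 = -15088 + 502 = -14586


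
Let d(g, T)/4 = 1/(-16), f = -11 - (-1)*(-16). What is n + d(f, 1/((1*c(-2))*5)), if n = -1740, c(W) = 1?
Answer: -6961/4 ≈ -1740.3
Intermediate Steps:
f = -27 (f = -11 - 1*16 = -11 - 16 = -27)
d(g, T) = -¼ (d(g, T) = 4/(-16) = 4*(-1/16) = -¼)
n + d(f, 1/((1*c(-2))*5)) = -1740 - ¼ = -6961/4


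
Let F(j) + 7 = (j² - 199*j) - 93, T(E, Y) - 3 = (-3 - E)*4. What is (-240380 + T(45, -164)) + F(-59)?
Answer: -225447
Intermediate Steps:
T(E, Y) = -9 - 4*E (T(E, Y) = 3 + (-3 - E)*4 = 3 + (-12 - 4*E) = -9 - 4*E)
F(j) = -100 + j² - 199*j (F(j) = -7 + ((j² - 199*j) - 93) = -7 + (-93 + j² - 199*j) = -100 + j² - 199*j)
(-240380 + T(45, -164)) + F(-59) = (-240380 + (-9 - 4*45)) + (-100 + (-59)² - 199*(-59)) = (-240380 + (-9 - 180)) + (-100 + 3481 + 11741) = (-240380 - 189) + 15122 = -240569 + 15122 = -225447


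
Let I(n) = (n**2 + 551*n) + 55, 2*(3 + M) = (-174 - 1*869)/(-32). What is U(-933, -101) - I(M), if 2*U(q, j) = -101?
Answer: -31165993/4096 ≈ -7608.9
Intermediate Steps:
M = 851/64 (M = -3 + ((-174 - 1*869)/(-32))/2 = -3 + ((-174 - 869)*(-1/32))/2 = -3 + (-1043*(-1/32))/2 = -3 + (1/2)*(1043/32) = -3 + 1043/64 = 851/64 ≈ 13.297)
U(q, j) = -101/2 (U(q, j) = (1/2)*(-101) = -101/2)
I(n) = 55 + n**2 + 551*n
U(-933, -101) - I(M) = -101/2 - (55 + (851/64)**2 + 551*(851/64)) = -101/2 - (55 + 724201/4096 + 468901/64) = -101/2 - 1*30959145/4096 = -101/2 - 30959145/4096 = -31165993/4096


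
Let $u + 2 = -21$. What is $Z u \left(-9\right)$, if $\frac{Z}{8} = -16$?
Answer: $-26496$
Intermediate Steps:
$u = -23$ ($u = -2 - 21 = -23$)
$Z = -128$ ($Z = 8 \left(-16\right) = -128$)
$Z u \left(-9\right) = \left(-128\right) \left(-23\right) \left(-9\right) = 2944 \left(-9\right) = -26496$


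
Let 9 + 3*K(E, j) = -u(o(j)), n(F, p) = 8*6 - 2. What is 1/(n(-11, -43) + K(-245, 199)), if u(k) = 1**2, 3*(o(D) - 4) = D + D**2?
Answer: 3/128 ≈ 0.023438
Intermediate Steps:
o(D) = 4 + D/3 + D**2/3 (o(D) = 4 + (D + D**2)/3 = 4 + (D/3 + D**2/3) = 4 + D/3 + D**2/3)
u(k) = 1
n(F, p) = 46 (n(F, p) = 48 - 2 = 46)
K(E, j) = -10/3 (K(E, j) = -3 + (-1*1)/3 = -3 + (1/3)*(-1) = -3 - 1/3 = -10/3)
1/(n(-11, -43) + K(-245, 199)) = 1/(46 - 10/3) = 1/(128/3) = 3/128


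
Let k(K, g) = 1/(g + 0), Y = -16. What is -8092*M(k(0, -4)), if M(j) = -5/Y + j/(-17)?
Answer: -10591/4 ≈ -2647.8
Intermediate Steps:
k(K, g) = 1/g
M(j) = 5/16 - j/17 (M(j) = -5/(-16) + j/(-17) = -5*(-1/16) + j*(-1/17) = 5/16 - j/17)
-8092*M(k(0, -4)) = -8092*(5/16 - 1/17/(-4)) = -8092*(5/16 - 1/17*(-1/4)) = -8092*(5/16 + 1/68) = -8092*89/272 = -10591/4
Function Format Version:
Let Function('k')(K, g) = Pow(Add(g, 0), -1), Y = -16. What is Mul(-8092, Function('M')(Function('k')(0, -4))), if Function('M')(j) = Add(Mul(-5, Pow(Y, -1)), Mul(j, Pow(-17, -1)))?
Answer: Rational(-10591, 4) ≈ -2647.8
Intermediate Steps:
Function('k')(K, g) = Pow(g, -1)
Function('M')(j) = Add(Rational(5, 16), Mul(Rational(-1, 17), j)) (Function('M')(j) = Add(Mul(-5, Pow(-16, -1)), Mul(j, Pow(-17, -1))) = Add(Mul(-5, Rational(-1, 16)), Mul(j, Rational(-1, 17))) = Add(Rational(5, 16), Mul(Rational(-1, 17), j)))
Mul(-8092, Function('M')(Function('k')(0, -4))) = Mul(-8092, Add(Rational(5, 16), Mul(Rational(-1, 17), Pow(-4, -1)))) = Mul(-8092, Add(Rational(5, 16), Mul(Rational(-1, 17), Rational(-1, 4)))) = Mul(-8092, Add(Rational(5, 16), Rational(1, 68))) = Mul(-8092, Rational(89, 272)) = Rational(-10591, 4)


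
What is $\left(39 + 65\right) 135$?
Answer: $14040$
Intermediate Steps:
$\left(39 + 65\right) 135 = 104 \cdot 135 = 14040$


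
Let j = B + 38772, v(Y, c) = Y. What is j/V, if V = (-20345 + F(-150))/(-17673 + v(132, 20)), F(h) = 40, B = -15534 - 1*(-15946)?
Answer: 22171824/655 ≈ 33850.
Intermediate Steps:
B = 412 (B = -15534 + 15946 = 412)
V = 20305/17541 (V = (-20345 + 40)/(-17673 + 132) = -20305/(-17541) = -20305*(-1/17541) = 20305/17541 ≈ 1.1576)
j = 39184 (j = 412 + 38772 = 39184)
j/V = 39184/(20305/17541) = 39184*(17541/20305) = 22171824/655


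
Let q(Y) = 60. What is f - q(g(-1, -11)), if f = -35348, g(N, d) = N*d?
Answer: -35408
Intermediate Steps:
f - q(g(-1, -11)) = -35348 - 1*60 = -35348 - 60 = -35408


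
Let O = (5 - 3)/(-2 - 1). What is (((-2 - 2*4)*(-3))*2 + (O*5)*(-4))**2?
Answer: 48400/9 ≈ 5377.8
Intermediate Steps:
O = -2/3 (O = 2/(-3) = 2*(-1/3) = -2/3 ≈ -0.66667)
(((-2 - 2*4)*(-3))*2 + (O*5)*(-4))**2 = (((-2 - 2*4)*(-3))*2 - 2/3*5*(-4))**2 = (((-2 - 8)*(-3))*2 - 10/3*(-4))**2 = (-10*(-3)*2 + 40/3)**2 = (30*2 + 40/3)**2 = (60 + 40/3)**2 = (220/3)**2 = 48400/9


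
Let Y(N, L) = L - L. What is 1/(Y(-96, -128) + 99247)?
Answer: 1/99247 ≈ 1.0076e-5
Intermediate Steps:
Y(N, L) = 0
1/(Y(-96, -128) + 99247) = 1/(0 + 99247) = 1/99247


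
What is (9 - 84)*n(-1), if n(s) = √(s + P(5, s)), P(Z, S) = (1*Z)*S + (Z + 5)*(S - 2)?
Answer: -450*I ≈ -450.0*I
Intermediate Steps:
P(Z, S) = S*Z + (-2 + S)*(5 + Z) (P(Z, S) = Z*S + (5 + Z)*(-2 + S) = S*Z + (-2 + S)*(5 + Z))
n(s) = √(-20 + 16*s) (n(s) = √(s + (-10 - 2*5 + 5*s + 2*s*5)) = √(s + (-10 - 10 + 5*s + 10*s)) = √(s + (-20 + 15*s)) = √(-20 + 16*s))
(9 - 84)*n(-1) = (9 - 84)*(2*√(-5 + 4*(-1))) = -150*√(-5 - 4) = -150*√(-9) = -150*3*I = -450*I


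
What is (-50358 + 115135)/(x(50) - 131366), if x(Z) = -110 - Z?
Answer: -64777/131526 ≈ -0.49250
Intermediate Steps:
(-50358 + 115135)/(x(50) - 131366) = (-50358 + 115135)/((-110 - 1*50) - 131366) = 64777/((-110 - 50) - 131366) = 64777/(-160 - 131366) = 64777/(-131526) = 64777*(-1/131526) = -64777/131526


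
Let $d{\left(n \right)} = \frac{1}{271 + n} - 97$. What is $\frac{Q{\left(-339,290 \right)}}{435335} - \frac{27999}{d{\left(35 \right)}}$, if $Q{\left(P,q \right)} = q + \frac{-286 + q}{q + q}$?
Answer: $\frac{540824722901781}{1873570829575} \approx 288.66$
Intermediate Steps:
$Q{\left(P,q \right)} = q + \frac{-286 + q}{2 q}$
$d{\left(n \right)} = -97 + \frac{1}{271 + n}$ ($d{\left(n \right)} = \frac{1}{271 + n} - 97 = -97 + \frac{1}{271 + n}$)
$\frac{Q{\left(-339,290 \right)}}{435335} - \frac{27999}{d{\left(35 \right)}} = \frac{\frac{1}{2} + 290 - \frac{143}{290}}{435335} - \frac{27999}{\frac{1}{271 + 35} \left(-26286 - 3395\right)} = \left(\frac{1}{2} + 290 - \frac{143}{290}\right) \frac{1}{435335} - \frac{27999}{\frac{1}{306} \left(-26286 - 3395\right)} = \left(\frac{1}{2} + 290 - \frac{143}{290}\right) \frac{1}{435335} - \frac{27999}{\frac{1}{306} \left(-29681\right)} = \frac{42051}{145} \cdot \frac{1}{435335} - \frac{27999}{- \frac{29681}{306}} = \frac{42051}{63123575} - - \frac{8567694}{29681} = \frac{42051}{63123575} + \frac{8567694}{29681} = \frac{540824722901781}{1873570829575}$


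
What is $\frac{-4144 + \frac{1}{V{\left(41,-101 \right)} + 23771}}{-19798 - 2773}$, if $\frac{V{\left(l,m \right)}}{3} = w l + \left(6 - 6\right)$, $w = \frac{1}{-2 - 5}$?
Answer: $\frac{689039449}{3752970454} \approx 0.1836$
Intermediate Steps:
$w = - \frac{1}{7}$ ($w = \frac{1}{-7} = - \frac{1}{7} \approx -0.14286$)
$V{\left(l,m \right)} = - \frac{3 l}{7}$ ($V{\left(l,m \right)} = 3 \left(- \frac{l}{7} + \left(6 - 6\right)\right) = 3 \left(- \frac{l}{7} + 0\right) = 3 \left(- \frac{l}{7}\right) = - \frac{3 l}{7}$)
$\frac{-4144 + \frac{1}{V{\left(41,-101 \right)} + 23771}}{-19798 - 2773} = \frac{-4144 + \frac{1}{\left(- \frac{3}{7}\right) 41 + 23771}}{-19798 - 2773} = \frac{-4144 + \frac{1}{- \frac{123}{7} + 23771}}{-22571} = \left(-4144 + \frac{1}{\frac{166274}{7}}\right) \left(- \frac{1}{22571}\right) = \left(-4144 + \frac{7}{166274}\right) \left(- \frac{1}{22571}\right) = \left(- \frac{689039449}{166274}\right) \left(- \frac{1}{22571}\right) = \frac{689039449}{3752970454}$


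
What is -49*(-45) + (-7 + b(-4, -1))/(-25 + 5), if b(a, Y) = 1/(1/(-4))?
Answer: 44111/20 ≈ 2205.6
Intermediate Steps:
b(a, Y) = -4 (b(a, Y) = 1/(-¼) = -4)
-49*(-45) + (-7 + b(-4, -1))/(-25 + 5) = -49*(-45) + (-7 - 4)/(-25 + 5) = 2205 - 11/(-20) = 2205 - 11*(-1/20) = 2205 + 11/20 = 44111/20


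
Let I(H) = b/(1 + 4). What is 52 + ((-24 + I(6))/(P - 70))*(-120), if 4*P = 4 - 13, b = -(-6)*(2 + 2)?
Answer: 5812/289 ≈ 20.111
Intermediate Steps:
b = 24 (b = -(-6)*4 = -2*(-12) = 24)
P = -9/4 (P = (4 - 13)/4 = (¼)*(-9) = -9/4 ≈ -2.2500)
I(H) = 24/5 (I(H) = 24/(1 + 4) = 24/5)
52 + ((-24 + I(6))/(P - 70))*(-120) = 52 + ((-24 + 24/5)/(-9/4 - 70))*(-120) = 52 - 96/(5*(-289/4))*(-120) = 52 - 96/5*(-4/289)*(-120) = 52 + (384/1445)*(-120) = 52 - 9216/289 = 5812/289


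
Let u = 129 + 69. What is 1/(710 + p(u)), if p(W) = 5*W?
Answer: 1/1700 ≈ 0.00058824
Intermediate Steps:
u = 198
1/(710 + p(u)) = 1/(710 + 5*198) = 1/(710 + 990) = 1/1700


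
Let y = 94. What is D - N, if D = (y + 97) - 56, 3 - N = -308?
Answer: -176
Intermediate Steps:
N = 311 (N = 3 - 1*(-308) = 3 + 308 = 311)
D = 135 (D = (94 + 97) - 56 = 191 - 56 = 135)
D - N = 135 - 1*311 = 135 - 311 = -176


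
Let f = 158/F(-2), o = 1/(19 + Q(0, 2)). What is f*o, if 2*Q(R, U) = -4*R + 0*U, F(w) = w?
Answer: -79/19 ≈ -4.1579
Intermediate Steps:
Q(R, U) = -2*R (Q(R, U) = (-4*R + 0*U)/2 = (-4*R + 0)/2 = (-4*R)/2 = -2*R)
o = 1/19 (o = 1/(19 - 2*0) = 1/(19 + 0) = 1/19 ≈ 0.052632)
f = -79 (f = 158/(-2) = 158*(-1/2) = -79)
f*o = -79*1/19 = -79/19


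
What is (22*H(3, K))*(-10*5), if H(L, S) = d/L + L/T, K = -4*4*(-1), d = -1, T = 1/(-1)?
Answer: 11000/3 ≈ 3666.7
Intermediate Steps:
T = -1 (T = 1*(-1) = -1)
K = 16 (K = -16*(-1) = 16)
H(L, S) = -L - 1/L (H(L, S) = -1/L + L/(-1) = -1/L + L*(-1) = -1/L - L = -L - 1/L)
(22*H(3, K))*(-10*5) = (22*(-1*3 - 1/3))*(-10*5) = (22*(-3 - 1*⅓))*(-50) = (22*(-3 - ⅓))*(-50) = (22*(-10/3))*(-50) = -220/3*(-50) = 11000/3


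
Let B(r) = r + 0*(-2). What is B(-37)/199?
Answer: -37/199 ≈ -0.18593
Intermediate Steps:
B(r) = r (B(r) = r + 0 = r)
B(-37)/199 = -37/199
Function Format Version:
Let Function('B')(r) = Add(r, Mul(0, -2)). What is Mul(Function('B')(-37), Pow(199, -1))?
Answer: Rational(-37, 199) ≈ -0.18593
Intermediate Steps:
Function('B')(r) = r (Function('B')(r) = Add(r, 0) = r)
Mul(Function('B')(-37), Pow(199, -1)) = Mul(-37, Pow(199, -1)) = Mul(-37, Rational(1, 199)) = Rational(-37, 199)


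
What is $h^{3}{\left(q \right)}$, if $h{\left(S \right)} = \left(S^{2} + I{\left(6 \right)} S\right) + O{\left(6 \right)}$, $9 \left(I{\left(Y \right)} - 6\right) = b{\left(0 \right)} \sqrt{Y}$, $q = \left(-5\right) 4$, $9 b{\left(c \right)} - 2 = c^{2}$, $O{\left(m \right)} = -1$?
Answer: $\frac{1759227959}{81} - \frac{20428720040 \sqrt{6}}{177147} \approx 2.1436 \cdot 10^{7}$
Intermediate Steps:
$b{\left(c \right)} = \frac{2}{9} + \frac{c^{2}}{9}$
$q = -20$
$I{\left(Y \right)} = 6 + \frac{2 \sqrt{Y}}{81}$ ($I{\left(Y \right)} = 6 + \frac{\left(\frac{2}{9} + \frac{0^{2}}{9}\right) \sqrt{Y}}{9} = 6 + \frac{\left(\frac{2}{9} + \frac{1}{9} \cdot 0\right) \sqrt{Y}}{9} = 6 + \frac{\left(\frac{2}{9} + 0\right) \sqrt{Y}}{9} = 6 + \frac{\frac{2}{9} \sqrt{Y}}{9} = 6 + \frac{2 \sqrt{Y}}{81}$)
$h{\left(S \right)} = -1 + S^{2} + S \left(6 + \frac{2 \sqrt{6}}{81}\right)$ ($h{\left(S \right)} = \left(S^{2} + \left(6 + \frac{2 \sqrt{6}}{81}\right) S\right) - 1 = \left(S^{2} + S \left(6 + \frac{2 \sqrt{6}}{81}\right)\right) - 1 = -1 + S^{2} + S \left(6 + \frac{2 \sqrt{6}}{81}\right)$)
$h^{3}{\left(q \right)} = \left(-1 + \left(-20\right)^{2} + \frac{2}{81} \left(-20\right) \left(243 + \sqrt{6}\right)\right)^{3} = \left(-1 + 400 - \left(120 + \frac{40 \sqrt{6}}{81}\right)\right)^{3} = \left(279 - \frac{40 \sqrt{6}}{81}\right)^{3}$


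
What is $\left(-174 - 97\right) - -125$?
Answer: $-146$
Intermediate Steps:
$\left(-174 - 97\right) - -125 = \left(-174 - 97\right) + 125 = -271 + 125 = -146$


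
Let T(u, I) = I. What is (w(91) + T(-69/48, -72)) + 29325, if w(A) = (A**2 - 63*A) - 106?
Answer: 31695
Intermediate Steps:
w(A) = -106 + A**2 - 63*A
(w(91) + T(-69/48, -72)) + 29325 = ((-106 + 91**2 - 63*91) - 72) + 29325 = ((-106 + 8281 - 5733) - 72) + 29325 = (2442 - 72) + 29325 = 2370 + 29325 = 31695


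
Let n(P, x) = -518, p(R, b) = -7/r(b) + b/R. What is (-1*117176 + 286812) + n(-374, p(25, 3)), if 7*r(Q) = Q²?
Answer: 169118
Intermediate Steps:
r(Q) = Q²/7
p(R, b) = -49/b² + b/R (p(R, b) = -7*7/b² + b/R = -49/b² + b/R)
(-1*117176 + 286812) + n(-374, p(25, 3)) = (-1*117176 + 286812) - 518 = (-117176 + 286812) - 518 = 169636 - 518 = 169118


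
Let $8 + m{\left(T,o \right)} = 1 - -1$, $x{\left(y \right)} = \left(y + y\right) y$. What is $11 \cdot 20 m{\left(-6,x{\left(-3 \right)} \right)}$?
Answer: $-1320$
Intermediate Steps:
$x{\left(y \right)} = 2 y^{2}$ ($x{\left(y \right)} = 2 y y = 2 y^{2}$)
$m{\left(T,o \right)} = -6$ ($m{\left(T,o \right)} = -8 + \left(1 - -1\right) = -8 + \left(1 + 1\right) = -8 + 2 = -6$)
$11 \cdot 20 m{\left(-6,x{\left(-3 \right)} \right)} = 11 \cdot 20 \left(-6\right) = 220 \left(-6\right) = -1320$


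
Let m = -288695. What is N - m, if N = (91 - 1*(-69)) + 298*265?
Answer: 367825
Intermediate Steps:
N = 79130 (N = (91 + 69) + 78970 = 160 + 78970 = 79130)
N - m = 79130 - 1*(-288695) = 79130 + 288695 = 367825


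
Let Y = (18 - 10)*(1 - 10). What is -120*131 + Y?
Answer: -15792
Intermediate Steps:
Y = -72 (Y = 8*(-9) = -72)
-120*131 + Y = -120*131 - 72 = -15720 - 72 = -15792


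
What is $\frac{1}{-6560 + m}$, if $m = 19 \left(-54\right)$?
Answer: $- \frac{1}{7586} \approx -0.00013182$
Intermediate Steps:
$m = -1026$
$\frac{1}{-6560 + m} = \frac{1}{-6560 - 1026} = \frac{1}{-7586} = - \frac{1}{7586}$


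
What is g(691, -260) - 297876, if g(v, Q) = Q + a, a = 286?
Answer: -297850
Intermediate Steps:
g(v, Q) = 286 + Q (g(v, Q) = Q + 286 = 286 + Q)
g(691, -260) - 297876 = (286 - 260) - 297876 = 26 - 297876 = -297850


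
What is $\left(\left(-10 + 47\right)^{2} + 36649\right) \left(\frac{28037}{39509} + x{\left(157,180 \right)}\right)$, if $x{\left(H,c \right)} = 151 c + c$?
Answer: $\frac{41097240422986}{39509} \approx 1.0402 \cdot 10^{9}$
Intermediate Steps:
$x{\left(H,c \right)} = 152 c$
$\left(\left(-10 + 47\right)^{2} + 36649\right) \left(\frac{28037}{39509} + x{\left(157,180 \right)}\right) = \left(\left(-10 + 47\right)^{2} + 36649\right) \left(\frac{28037}{39509} + 152 \cdot 180\right) = \left(37^{2} + 36649\right) \left(28037 \cdot \frac{1}{39509} + 27360\right) = \left(1369 + 36649\right) \left(\frac{28037}{39509} + 27360\right) = 38018 \cdot \frac{1080994277}{39509} = \frac{41097240422986}{39509}$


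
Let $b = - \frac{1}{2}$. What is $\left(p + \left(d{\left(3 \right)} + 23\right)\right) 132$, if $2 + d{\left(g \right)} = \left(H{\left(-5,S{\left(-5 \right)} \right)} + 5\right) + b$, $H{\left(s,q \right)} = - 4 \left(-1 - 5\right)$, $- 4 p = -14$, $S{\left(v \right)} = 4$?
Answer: $6996$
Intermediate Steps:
$p = \frac{7}{2}$ ($p = \left(- \frac{1}{4}\right) \left(-14\right) = \frac{7}{2} \approx 3.5$)
$H{\left(s,q \right)} = 24$ ($H{\left(s,q \right)} = \left(-4\right) \left(-6\right) = 24$)
$b = - \frac{1}{2}$ ($b = \left(-1\right) \frac{1}{2} = - \frac{1}{2} \approx -0.5$)
$d{\left(g \right)} = \frac{53}{2}$ ($d{\left(g \right)} = -2 + \left(\left(24 + 5\right) - \frac{1}{2}\right) = -2 + \left(29 - \frac{1}{2}\right) = -2 + \frac{57}{2} = \frac{53}{2}$)
$\left(p + \left(d{\left(3 \right)} + 23\right)\right) 132 = \left(\frac{7}{2} + \left(\frac{53}{2} + 23\right)\right) 132 = \left(\frac{7}{2} + \frac{99}{2}\right) 132 = 53 \cdot 132 = 6996$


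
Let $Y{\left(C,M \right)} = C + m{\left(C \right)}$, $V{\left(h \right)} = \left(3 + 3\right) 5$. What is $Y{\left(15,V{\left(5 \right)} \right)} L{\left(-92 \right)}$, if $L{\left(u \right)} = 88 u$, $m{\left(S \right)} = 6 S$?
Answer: $-850080$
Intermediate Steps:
$V{\left(h \right)} = 30$ ($V{\left(h \right)} = 6 \cdot 5 = 30$)
$Y{\left(C,M \right)} = 7 C$ ($Y{\left(C,M \right)} = C + 6 C = 7 C$)
$Y{\left(15,V{\left(5 \right)} \right)} L{\left(-92 \right)} = 7 \cdot 15 \cdot 88 \left(-92\right) = 105 \left(-8096\right) = -850080$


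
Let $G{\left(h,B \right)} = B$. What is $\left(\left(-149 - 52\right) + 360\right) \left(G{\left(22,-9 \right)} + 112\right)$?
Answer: $16377$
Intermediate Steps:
$\left(\left(-149 - 52\right) + 360\right) \left(G{\left(22,-9 \right)} + 112\right) = \left(\left(-149 - 52\right) + 360\right) \left(-9 + 112\right) = \left(\left(-149 - 52\right) + 360\right) 103 = \left(-201 + 360\right) 103 = 159 \cdot 103 = 16377$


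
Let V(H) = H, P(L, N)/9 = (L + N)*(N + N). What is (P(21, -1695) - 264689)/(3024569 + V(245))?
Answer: 50809051/3024814 ≈ 16.797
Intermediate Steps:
P(L, N) = 18*N*(L + N) (P(L, N) = 9*((L + N)*(N + N)) = 9*((L + N)*(2*N)) = 9*(2*N*(L + N)) = 18*N*(L + N))
(P(21, -1695) - 264689)/(3024569 + V(245)) = (18*(-1695)*(21 - 1695) - 264689)/(3024569 + 245) = (18*(-1695)*(-1674) - 264689)/3024814 = (51073740 - 264689)*(1/3024814) = 50809051*(1/3024814) = 50809051/3024814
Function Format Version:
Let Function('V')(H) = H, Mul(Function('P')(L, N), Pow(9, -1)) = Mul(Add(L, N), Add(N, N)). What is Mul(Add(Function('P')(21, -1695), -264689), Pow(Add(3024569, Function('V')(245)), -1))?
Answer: Rational(50809051, 3024814) ≈ 16.797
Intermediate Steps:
Function('P')(L, N) = Mul(18, N, Add(L, N)) (Function('P')(L, N) = Mul(9, Mul(Add(L, N), Add(N, N))) = Mul(9, Mul(Add(L, N), Mul(2, N))) = Mul(9, Mul(2, N, Add(L, N))) = Mul(18, N, Add(L, N)))
Mul(Add(Function('P')(21, -1695), -264689), Pow(Add(3024569, Function('V')(245)), -1)) = Mul(Add(Mul(18, -1695, Add(21, -1695)), -264689), Pow(Add(3024569, 245), -1)) = Mul(Add(Mul(18, -1695, -1674), -264689), Pow(3024814, -1)) = Mul(Add(51073740, -264689), Rational(1, 3024814)) = Mul(50809051, Rational(1, 3024814)) = Rational(50809051, 3024814)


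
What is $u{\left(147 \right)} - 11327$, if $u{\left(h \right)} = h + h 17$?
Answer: $-8681$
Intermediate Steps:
$u{\left(h \right)} = 18 h$ ($u{\left(h \right)} = h + 17 h = 18 h$)
$u{\left(147 \right)} - 11327 = 18 \cdot 147 - 11327 = 2646 - 11327 = -8681$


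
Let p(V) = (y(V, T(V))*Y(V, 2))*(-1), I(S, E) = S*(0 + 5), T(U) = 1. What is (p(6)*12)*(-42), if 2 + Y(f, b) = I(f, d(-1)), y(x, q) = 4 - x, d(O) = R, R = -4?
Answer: -28224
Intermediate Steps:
d(O) = -4
I(S, E) = 5*S (I(S, E) = S*5 = 5*S)
Y(f, b) = -2 + 5*f
p(V) = -(-2 + 5*V)*(4 - V) (p(V) = ((4 - V)*(-2 + 5*V))*(-1) = ((-2 + 5*V)*(4 - V))*(-1) = -(-2 + 5*V)*(4 - V))
(p(6)*12)*(-42) = (((-4 + 6)*(-2 + 5*6))*12)*(-42) = ((2*(-2 + 30))*12)*(-42) = ((2*28)*12)*(-42) = (56*12)*(-42) = 672*(-42) = -28224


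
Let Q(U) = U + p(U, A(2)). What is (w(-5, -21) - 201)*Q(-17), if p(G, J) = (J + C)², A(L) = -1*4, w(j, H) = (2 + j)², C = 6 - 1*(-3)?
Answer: -1536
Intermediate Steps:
C = 9 (C = 6 + 3 = 9)
A(L) = -4
p(G, J) = (9 + J)² (p(G, J) = (J + 9)² = (9 + J)²)
Q(U) = 25 + U (Q(U) = U + (9 - 4)² = U + 5² = U + 25 = 25 + U)
(w(-5, -21) - 201)*Q(-17) = ((2 - 5)² - 201)*(25 - 17) = ((-3)² - 201)*8 = (9 - 201)*8 = -192*8 = -1536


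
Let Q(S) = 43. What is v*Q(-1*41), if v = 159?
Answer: 6837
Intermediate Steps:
v*Q(-1*41) = 159*43 = 6837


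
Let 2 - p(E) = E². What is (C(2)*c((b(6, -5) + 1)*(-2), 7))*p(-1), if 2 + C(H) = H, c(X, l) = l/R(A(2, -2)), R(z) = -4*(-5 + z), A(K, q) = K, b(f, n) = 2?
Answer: 0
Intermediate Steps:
p(E) = 2 - E²
R(z) = 20 - 4*z
c(X, l) = l/12 (c(X, l) = l/(20 - 4*2) = l/(20 - 8) = l/12)
C(H) = -2 + H
(C(2)*c((b(6, -5) + 1)*(-2), 7))*p(-1) = ((-2 + 2)*((1/12)*7))*(2 - 1*(-1)²) = (0*(7/12))*(2 - 1*1) = 0*(2 - 1) = 0*1 = 0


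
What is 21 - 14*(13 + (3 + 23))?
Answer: -525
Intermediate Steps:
21 - 14*(13 + (3 + 23)) = 21 - 14*(13 + 26) = 21 - 14*39 = 21 - 546 = -525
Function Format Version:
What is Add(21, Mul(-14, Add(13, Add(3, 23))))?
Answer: -525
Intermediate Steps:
Add(21, Mul(-14, Add(13, Add(3, 23)))) = Add(21, Mul(-14, Add(13, 26))) = Add(21, Mul(-14, 39)) = Add(21, -546) = -525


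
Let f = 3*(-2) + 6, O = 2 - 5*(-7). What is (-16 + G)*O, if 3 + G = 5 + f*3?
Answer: -518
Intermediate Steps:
O = 37 (O = 2 + 35 = 37)
f = 0 (f = -6 + 6 = 0)
G = 2 (G = -3 + (5 + 0*3) = -3 + (5 + 0) = -3 + 5 = 2)
(-16 + G)*O = (-16 + 2)*37 = -14*37 = -518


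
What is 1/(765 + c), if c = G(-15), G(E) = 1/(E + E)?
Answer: 30/22949 ≈ 0.0013072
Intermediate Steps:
G(E) = 1/(2*E)
c = -1/30 (c = (½)/(-15) = (½)*(-1/15) = -1/30 ≈ -0.033333)
1/(765 + c) = 1/(765 - 1/30) = 1/(22949/30) = 30/22949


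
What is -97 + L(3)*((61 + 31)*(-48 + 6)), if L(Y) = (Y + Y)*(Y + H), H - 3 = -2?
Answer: -92833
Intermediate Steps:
H = 1 (H = 3 - 2 = 1)
L(Y) = 2*Y*(1 + Y) (L(Y) = (Y + Y)*(Y + 1) = (2*Y)*(1 + Y) = 2*Y*(1 + Y))
-97 + L(3)*((61 + 31)*(-48 + 6)) = -97 + (2*3*(1 + 3))*((61 + 31)*(-48 + 6)) = -97 + (2*3*4)*(92*(-42)) = -97 + 24*(-3864) = -97 - 92736 = -92833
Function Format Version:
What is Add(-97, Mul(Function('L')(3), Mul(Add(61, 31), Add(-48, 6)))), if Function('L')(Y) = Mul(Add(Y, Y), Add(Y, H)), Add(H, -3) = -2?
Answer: -92833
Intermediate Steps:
H = 1 (H = Add(3, -2) = 1)
Function('L')(Y) = Mul(2, Y, Add(1, Y)) (Function('L')(Y) = Mul(Add(Y, Y), Add(Y, 1)) = Mul(Mul(2, Y), Add(1, Y)) = Mul(2, Y, Add(1, Y)))
Add(-97, Mul(Function('L')(3), Mul(Add(61, 31), Add(-48, 6)))) = Add(-97, Mul(Mul(2, 3, Add(1, 3)), Mul(Add(61, 31), Add(-48, 6)))) = Add(-97, Mul(Mul(2, 3, 4), Mul(92, -42))) = Add(-97, Mul(24, -3864)) = Add(-97, -92736) = -92833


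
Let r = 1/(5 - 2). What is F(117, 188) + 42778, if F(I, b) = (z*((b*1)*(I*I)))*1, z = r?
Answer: 900622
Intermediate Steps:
r = ⅓ (r = 1/3 = ⅓ ≈ 0.33333)
z = ⅓ ≈ 0.33333
F(I, b) = b*I²/3 (F(I, b) = (((b*1)*(I*I))/3)*1 = ((b*I²)/3)*1 = (b*I²/3)*1 = b*I²/3)
F(117, 188) + 42778 = (⅓)*188*117² + 42778 = (⅓)*188*13689 + 42778 = 857844 + 42778 = 900622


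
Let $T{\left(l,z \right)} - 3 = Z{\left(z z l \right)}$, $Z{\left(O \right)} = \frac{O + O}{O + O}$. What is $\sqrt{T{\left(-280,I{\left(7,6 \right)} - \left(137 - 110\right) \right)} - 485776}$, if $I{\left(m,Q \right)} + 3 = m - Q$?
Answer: $2 i \sqrt{121443} \approx 696.97 i$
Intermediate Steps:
$I{\left(m,Q \right)} = -3 + m - Q$ ($I{\left(m,Q \right)} = -3 - \left(Q - m\right) = -3 + m - Q$)
$Z{\left(O \right)} = 1$ ($Z{\left(O \right)} = \frac{2 O}{2 O} = 2 O \frac{1}{2 O} = 1$)
$T{\left(l,z \right)} = 4$ ($T{\left(l,z \right)} = 3 + 1 = 4$)
$\sqrt{T{\left(-280,I{\left(7,6 \right)} - \left(137 - 110\right) \right)} - 485776} = \sqrt{4 - 485776} = \sqrt{-485772} = 2 i \sqrt{121443}$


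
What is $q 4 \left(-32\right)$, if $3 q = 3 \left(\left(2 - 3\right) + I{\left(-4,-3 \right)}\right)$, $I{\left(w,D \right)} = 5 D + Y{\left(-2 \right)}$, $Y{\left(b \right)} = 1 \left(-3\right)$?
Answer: $2432$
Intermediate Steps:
$Y{\left(b \right)} = -3$
$I{\left(w,D \right)} = -3 + 5 D$ ($I{\left(w,D \right)} = 5 D - 3 = -3 + 5 D$)
$q = -19$ ($q = \frac{3 \left(\left(2 - 3\right) + \left(-3 + 5 \left(-3\right)\right)\right)}{3} = \frac{3 \left(-1 - 18\right)}{3} = \frac{3 \left(-19\right)}{3} = \frac{1}{3} \left(-57\right) = -19$)
$q 4 \left(-32\right) = \left(-19\right) 4 \left(-32\right) = \left(-76\right) \left(-32\right) = 2432$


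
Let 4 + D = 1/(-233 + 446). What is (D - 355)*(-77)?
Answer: 5887882/213 ≈ 27643.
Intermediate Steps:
D = -851/213 (D = -4 + 1/(-233 + 446) = -4 + 1/213 = -851/213 ≈ -3.9953)
(D - 355)*(-77) = (-851/213 - 355)*(-77) = -76466/213*(-77) = 5887882/213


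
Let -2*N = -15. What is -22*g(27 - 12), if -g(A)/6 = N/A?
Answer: 66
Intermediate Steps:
N = 15/2 (N = -1/2*(-15) = 15/2 ≈ 7.5000)
g(A) = -45/A
-22*g(27 - 12) = -(-990)/(27 - 12) = -(-990)/15 = -22*(-3) = 66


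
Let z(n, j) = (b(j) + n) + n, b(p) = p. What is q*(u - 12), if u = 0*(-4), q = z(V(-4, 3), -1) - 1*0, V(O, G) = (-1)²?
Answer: -12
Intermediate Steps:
V(O, G) = 1
z(n, j) = j + 2*n (z(n, j) = (j + n) + n = j + 2*n)
q = 1 (q = (-1 + 2*1) - 1*0 = (-1 + 2) + 0 = 1 + 0 = 1)
u = 0
q*(u - 12) = 1*(0 - 12) = 1*(-12) = -12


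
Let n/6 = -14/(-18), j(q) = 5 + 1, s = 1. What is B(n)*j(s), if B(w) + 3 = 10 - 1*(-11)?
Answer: 108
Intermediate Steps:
j(q) = 6
n = 14/3 (n = 6*(-14/(-18)) = 6*(-14*(-1/18)) = 6*(7/9) = 14/3 ≈ 4.6667)
B(w) = 18 (B(w) = -3 + (10 - 1*(-11)) = -3 + (10 + 11) = -3 + 21 = 18)
B(n)*j(s) = 18*6 = 108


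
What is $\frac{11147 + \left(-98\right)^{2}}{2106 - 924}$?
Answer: $\frac{6917}{394} \approx 17.556$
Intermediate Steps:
$\frac{11147 + \left(-98\right)^{2}}{2106 - 924} = \frac{11147 + 9604}{1182} = 20751 \cdot \frac{1}{1182} = \frac{6917}{394}$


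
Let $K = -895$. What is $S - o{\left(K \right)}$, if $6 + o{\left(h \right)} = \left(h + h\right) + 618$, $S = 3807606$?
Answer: $3808784$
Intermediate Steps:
$o{\left(h \right)} = 612 + 2 h$ ($o{\left(h \right)} = -6 + \left(\left(h + h\right) + 618\right) = -6 + \left(2 h + 618\right) = -6 + \left(618 + 2 h\right) = 612 + 2 h$)
$S - o{\left(K \right)} = 3807606 - \left(612 + 2 \left(-895\right)\right) = 3807606 - \left(612 - 1790\right) = 3807606 - -1178 = 3807606 + 1178 = 3808784$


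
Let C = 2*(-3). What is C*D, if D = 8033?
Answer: -48198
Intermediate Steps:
C = -6
C*D = -6*8033 = -48198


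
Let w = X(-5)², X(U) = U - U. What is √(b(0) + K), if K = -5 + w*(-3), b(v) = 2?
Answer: I*√3 ≈ 1.732*I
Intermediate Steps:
X(U) = 0
w = 0 (w = 0² = 0)
K = -5 (K = -5 + 0*(-3) = -5 + 0 = -5)
√(b(0) + K) = √(2 - 5) = √(-3) = I*√3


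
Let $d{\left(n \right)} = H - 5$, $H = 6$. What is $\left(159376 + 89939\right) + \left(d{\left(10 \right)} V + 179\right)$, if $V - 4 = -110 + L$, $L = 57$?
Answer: $249445$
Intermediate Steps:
$d{\left(n \right)} = 1$ ($d{\left(n \right)} = 6 - 5 = 1$)
$V = -49$ ($V = 4 + \left(-110 + 57\right) = 4 - 53 = -49$)
$\left(159376 + 89939\right) + \left(d{\left(10 \right)} V + 179\right) = \left(159376 + 89939\right) + \left(1 \left(-49\right) + 179\right) = 249315 + \left(-49 + 179\right) = 249315 + 130 = 249445$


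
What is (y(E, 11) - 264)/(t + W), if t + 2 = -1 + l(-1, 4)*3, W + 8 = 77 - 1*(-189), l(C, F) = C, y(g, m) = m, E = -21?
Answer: -253/252 ≈ -1.0040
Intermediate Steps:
W = 258 (W = -8 + (77 - 1*(-189)) = -8 + (77 + 189) = -8 + 266 = 258)
t = -6 (t = -2 + (-1 - 1*3) = -2 + (-1 - 3) = -2 - 4 = -6)
(y(E, 11) - 264)/(t + W) = (11 - 264)/(-6 + 258) = -253/252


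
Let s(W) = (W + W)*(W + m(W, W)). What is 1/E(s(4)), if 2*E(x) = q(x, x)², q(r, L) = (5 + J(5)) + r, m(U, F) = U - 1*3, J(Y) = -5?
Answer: 1/800 ≈ 0.0012500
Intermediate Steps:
m(U, F) = -3 + U (m(U, F) = U - 3 = -3 + U)
s(W) = 2*W*(-3 + 2*W) (s(W) = (W + W)*(W + (-3 + W)) = (2*W)*(-3 + 2*W) = 2*W*(-3 + 2*W))
q(r, L) = r (q(r, L) = (5 - 5) + r = 0 + r = r)
E(x) = x²/2
1/E(s(4)) = 1/((2*4*(-3 + 2*4))²/2) = 1/((2*4*(-3 + 8))²/2) = 1/((2*4*5)²/2) = 1/((½)*40²) = 1/((½)*1600) = 1/800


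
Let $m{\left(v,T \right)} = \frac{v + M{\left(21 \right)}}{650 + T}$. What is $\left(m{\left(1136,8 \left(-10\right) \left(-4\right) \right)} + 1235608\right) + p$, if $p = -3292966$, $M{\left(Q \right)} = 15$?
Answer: $- \frac{1995636109}{970} \approx -2.0574 \cdot 10^{6}$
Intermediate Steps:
$m{\left(v,T \right)} = \frac{15 + v}{650 + T}$ ($m{\left(v,T \right)} = \frac{v + 15}{650 + T} = \frac{15 + v}{650 + T}$)
$\left(m{\left(1136,8 \left(-10\right) \left(-4\right) \right)} + 1235608\right) + p = \left(\frac{15 + 1136}{650 + 8 \left(-10\right) \left(-4\right)} + 1235608\right) - 3292966 = \left(\frac{1}{650 - -320} \cdot 1151 + 1235608\right) - 3292966 = \left(\frac{1}{650 + 320} \cdot 1151 + 1235608\right) - 3292966 = \left(\frac{1}{970} \cdot 1151 + 1235608\right) - 3292966 = \left(\frac{1151}{970} + 1235608\right) - 3292966 = \frac{1198540911}{970} - 3292966 = - \frac{1995636109}{970}$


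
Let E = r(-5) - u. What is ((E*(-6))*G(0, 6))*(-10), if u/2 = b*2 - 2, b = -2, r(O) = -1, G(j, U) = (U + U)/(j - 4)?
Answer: -1980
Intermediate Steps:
G(j, U) = 2*U/(-4 + j) (G(j, U) = (2*U)/(-4 + j) = 2*U/(-4 + j))
u = -12 (u = 2*(-2*2 - 2) = 2*(-4 - 2) = 2*(-6) = -12)
E = 11 (E = -1 - 1*(-12) = -1 + 12 = 11)
((E*(-6))*G(0, 6))*(-10) = ((11*(-6))*(2*6/(-4 + 0)))*(-10) = -132*6/(-4)*(-10) = -132*6*(-1)/4*(-10) = -66*(-3)*(-10) = 198*(-10) = -1980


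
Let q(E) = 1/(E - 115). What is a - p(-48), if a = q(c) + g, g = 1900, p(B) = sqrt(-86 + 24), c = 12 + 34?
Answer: 131099/69 - I*sqrt(62) ≈ 1900.0 - 7.874*I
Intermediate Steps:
c = 46
q(E) = 1/(-115 + E)
p(B) = I*sqrt(62) (p(B) = sqrt(-62) = I*sqrt(62))
a = 131099/69 (a = 1/(-115 + 46) + 1900 = 1/(-69) + 1900 = -1/69 + 1900 = 131099/69 ≈ 1900.0)
a - p(-48) = 131099/69 - I*sqrt(62)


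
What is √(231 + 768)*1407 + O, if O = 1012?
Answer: 1012 + 4221*√111 ≈ 45483.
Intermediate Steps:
√(231 + 768)*1407 + O = √(231 + 768)*1407 + 1012 = √999*1407 + 1012 = (3*√111)*1407 + 1012 = 4221*√111 + 1012 = 1012 + 4221*√111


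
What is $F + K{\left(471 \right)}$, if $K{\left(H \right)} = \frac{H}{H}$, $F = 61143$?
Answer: $61144$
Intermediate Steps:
$K{\left(H \right)} = 1$
$F + K{\left(471 \right)} = 61143 + 1 = 61144$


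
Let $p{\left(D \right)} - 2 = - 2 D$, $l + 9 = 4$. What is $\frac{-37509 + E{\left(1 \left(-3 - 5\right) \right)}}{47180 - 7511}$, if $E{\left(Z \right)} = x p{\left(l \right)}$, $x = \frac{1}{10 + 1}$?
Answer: $- \frac{19647}{20779} \approx -0.94552$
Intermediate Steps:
$l = -5$ ($l = -9 + 4 = -5$)
$x = \frac{1}{11} \approx 0.090909$
$p{\left(D \right)} = 2 - 2 D$
$E{\left(Z \right)} = \frac{12}{11}$ ($E{\left(Z \right)} = \frac{2 - -10}{11} = \frac{2 + 10}{11} = \frac{1}{11} \cdot 12 = \frac{12}{11}$)
$\frac{-37509 + E{\left(1 \left(-3 - 5\right) \right)}}{47180 - 7511} = \frac{-37509 + \frac{12}{11}}{47180 - 7511} = - \frac{412587}{11 \cdot 39669} = \left(- \frac{412587}{11}\right) \frac{1}{39669} = - \frac{19647}{20779}$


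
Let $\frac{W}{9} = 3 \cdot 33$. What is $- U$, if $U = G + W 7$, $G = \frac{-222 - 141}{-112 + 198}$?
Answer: $- \frac{536019}{86} \approx -6232.8$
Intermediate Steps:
$W = 891$ ($W = 9 \cdot 3 \cdot 33 = 9 \cdot 99 = 891$)
$G = - \frac{363}{86} \approx -4.2209$
$U = \frac{536019}{86}$ ($U = - \frac{363}{86} + 891 \cdot 7 = - \frac{363}{86} + 6237 = \frac{536019}{86} \approx 6232.8$)
$- U = \left(-1\right) \frac{536019}{86} = - \frac{536019}{86}$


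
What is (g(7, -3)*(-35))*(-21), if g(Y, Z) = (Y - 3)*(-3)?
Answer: -8820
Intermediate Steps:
g(Y, Z) = 9 - 3*Y (g(Y, Z) = (-3 + Y)*(-3) = 9 - 3*Y)
(g(7, -3)*(-35))*(-21) = ((9 - 3*7)*(-35))*(-21) = ((9 - 21)*(-35))*(-21) = -12*(-35)*(-21) = 420*(-21) = -8820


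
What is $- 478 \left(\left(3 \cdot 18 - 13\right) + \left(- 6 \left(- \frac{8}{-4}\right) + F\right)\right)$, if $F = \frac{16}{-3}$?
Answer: $- \frac{33938}{3} \approx -11313.0$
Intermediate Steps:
$F = - \frac{16}{3}$ ($F = 16 \left(- \frac{1}{3}\right) = - \frac{16}{3} \approx -5.3333$)
$- 478 \left(\left(3 \cdot 18 - 13\right) + \left(- 6 \left(- \frac{8}{-4}\right) + F\right)\right) = - 478 \left(\left(3 \cdot 18 - 13\right) - \left(\frac{16}{3} + 6 \left(- \frac{8}{-4}\right)\right)\right) = - 478 \left(\left(54 - 13\right) - \left(\frac{16}{3} + 6 \left(\left(-8\right) \left(- \frac{1}{4}\right)\right)\right)\right) = - 478 \left(41 - \frac{52}{3}\right) = \left(-478\right) \frac{71}{3} = - \frac{33938}{3}$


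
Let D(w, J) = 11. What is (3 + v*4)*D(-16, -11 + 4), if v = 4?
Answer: 209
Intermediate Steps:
(3 + v*4)*D(-16, -11 + 4) = (3 + 4*4)*11 = (3 + 16)*11 = 19*11 = 209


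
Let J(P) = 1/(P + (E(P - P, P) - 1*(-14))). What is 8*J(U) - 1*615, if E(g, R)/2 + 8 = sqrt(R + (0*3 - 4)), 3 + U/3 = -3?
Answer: -37535/61 - 2*I*sqrt(22)/61 ≈ -615.33 - 0.15378*I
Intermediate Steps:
U = -18 (U = -9 + 3*(-3) = -9 - 9 = -18)
E(g, R) = -16 + 2*sqrt(-4 + R) (E(g, R) = -16 + 2*sqrt(R + (0*3 - 4)) = -16 + 2*sqrt(R + (0 - 4)) = -16 + 2*sqrt(R - 4) = -16 + 2*sqrt(-4 + R))
J(P) = 1/(-2 + P + 2*sqrt(-4 + P)) (J(P) = 1/(P + ((-16 + 2*sqrt(-4 + P)) - 1*(-14))) = 1/(P + ((-16 + 2*sqrt(-4 + P)) + 14)) = 1/(P + (-2 + 2*sqrt(-4 + P))) = 1/(-2 + P + 2*sqrt(-4 + P)))
8*J(U) - 1*615 = 8/(-2 - 18 + 2*sqrt(-4 - 18)) - 1*615 = 8/(-2 - 18 + 2*sqrt(-22)) - 615 = 8/(-2 - 18 + 2*(I*sqrt(22))) - 615 = 8/(-2 - 18 + 2*I*sqrt(22)) - 615 = 8/(-20 + 2*I*sqrt(22)) - 615 = -615 + 8/(-20 + 2*I*sqrt(22))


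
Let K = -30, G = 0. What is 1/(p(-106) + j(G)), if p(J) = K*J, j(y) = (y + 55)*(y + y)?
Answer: 1/3180 ≈ 0.00031447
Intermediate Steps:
j(y) = 2*y*(55 + y) (j(y) = (55 + y)*(2*y) = 2*y*(55 + y))
p(J) = -30*J
1/(p(-106) + j(G)) = 1/(-30*(-106) + 2*0*(55 + 0)) = 1/(3180 + 2*0*55) = 1/(3180 + 0) = 1/3180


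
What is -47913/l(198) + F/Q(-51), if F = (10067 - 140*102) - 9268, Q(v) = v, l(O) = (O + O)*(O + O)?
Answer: 13801261/52272 ≈ 264.03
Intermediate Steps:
l(O) = 4*O² (l(O) = (2*O)*(2*O) = 4*O²)
F = -13481 (F = (10067 - 14280) - 9268 = -4213 - 9268 = -13481)
-47913/l(198) + F/Q(-51) = -47913/(4*198²) - 13481/(-51) = -47913/(4*39204) - 13481*(-1/51) = -47913/156816 + 793/3 = -47913*1/156816 + 793/3 = -15971/52272 + 793/3 = 13801261/52272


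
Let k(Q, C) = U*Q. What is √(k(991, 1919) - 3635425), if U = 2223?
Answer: 4*I*√89527 ≈ 1196.8*I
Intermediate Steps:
k(Q, C) = 2223*Q
√(k(991, 1919) - 3635425) = √(2223*991 - 3635425) = √(2202993 - 3635425) = √(-1432432) = 4*I*√89527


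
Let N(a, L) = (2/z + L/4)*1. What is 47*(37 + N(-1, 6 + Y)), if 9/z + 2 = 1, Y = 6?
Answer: 16826/9 ≈ 1869.6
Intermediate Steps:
z = -9 (z = 9/(-2 + 1) = 9/(-1) = 9*(-1) = -9)
N(a, L) = -2/9 + L/4 (N(a, L) = (2/(-9) + L/4)*1 = (2*(-⅑) + L*(¼))*1 = (-2/9 + L/4)*1 = -2/9 + L/4)
47*(37 + N(-1, 6 + Y)) = 47*(37 + (-2/9 + (6 + 6)/4)) = 47*(37 + (-2/9 + (¼)*12)) = 47*(37 + (-2/9 + 3)) = 47*(37 + 25/9) = 47*(358/9) = 16826/9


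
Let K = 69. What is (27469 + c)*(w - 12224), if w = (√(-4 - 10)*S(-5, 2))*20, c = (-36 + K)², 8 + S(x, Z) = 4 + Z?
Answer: -349092992 - 1142320*I*√14 ≈ -3.4909e+8 - 4.2742e+6*I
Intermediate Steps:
S(x, Z) = -4 + Z (S(x, Z) = -8 + (4 + Z) = -4 + Z)
c = 1089 (c = (-36 + 69)² = 33² = 1089)
w = -40*I*√14 (w = (√(-4 - 10)*(-4 + 2))*20 = (√(-14)*(-2))*20 = ((I*√14)*(-2))*20 = -2*I*√14*20 = -40*I*√14 ≈ -149.67*I)
(27469 + c)*(w - 12224) = (27469 + 1089)*(-40*I*√14 - 12224) = 28558*(-12224 - 40*I*√14) = -349092992 - 1142320*I*√14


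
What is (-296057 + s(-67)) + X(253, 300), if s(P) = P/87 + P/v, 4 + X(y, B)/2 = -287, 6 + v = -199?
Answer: -5290564471/17835 ≈ -2.9664e+5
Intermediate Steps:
v = -205 (v = -6 - 199 = -205)
X(y, B) = -582 (X(y, B) = -8 + 2*(-287) = -8 - 574 = -582)
s(P) = 118*P/17835 (s(P) = P/87 + P/(-205) = P*(1/87) + P*(-1/205) = P/87 - P/205 = 118*P/17835)
(-296057 + s(-67)) + X(253, 300) = (-296057 + (118/17835)*(-67)) - 582 = (-296057 - 7906/17835) - 582 = -5280184501/17835 - 582 = -5290564471/17835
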